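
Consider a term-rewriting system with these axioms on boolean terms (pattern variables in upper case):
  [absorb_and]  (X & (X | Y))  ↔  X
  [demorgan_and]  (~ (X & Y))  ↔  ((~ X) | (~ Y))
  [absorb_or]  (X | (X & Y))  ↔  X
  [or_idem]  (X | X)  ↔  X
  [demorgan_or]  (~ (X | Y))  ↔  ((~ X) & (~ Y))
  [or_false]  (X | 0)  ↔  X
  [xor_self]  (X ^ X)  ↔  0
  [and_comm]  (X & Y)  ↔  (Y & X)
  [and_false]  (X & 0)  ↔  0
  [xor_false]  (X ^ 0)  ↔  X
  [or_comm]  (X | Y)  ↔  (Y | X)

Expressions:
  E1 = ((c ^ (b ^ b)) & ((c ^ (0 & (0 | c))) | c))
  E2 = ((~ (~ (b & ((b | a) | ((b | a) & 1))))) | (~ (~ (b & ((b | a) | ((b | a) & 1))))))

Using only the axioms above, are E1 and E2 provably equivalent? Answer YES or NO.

The axioms are sound identities: if E1 ↔* E2 then E1 and E2 evaluate identically under any assignment.
Under a=0, b=0, c=1: E1 evaluates to 1, E2 to 0. Distinct ⇒ no rewrite sequence connects them.

NO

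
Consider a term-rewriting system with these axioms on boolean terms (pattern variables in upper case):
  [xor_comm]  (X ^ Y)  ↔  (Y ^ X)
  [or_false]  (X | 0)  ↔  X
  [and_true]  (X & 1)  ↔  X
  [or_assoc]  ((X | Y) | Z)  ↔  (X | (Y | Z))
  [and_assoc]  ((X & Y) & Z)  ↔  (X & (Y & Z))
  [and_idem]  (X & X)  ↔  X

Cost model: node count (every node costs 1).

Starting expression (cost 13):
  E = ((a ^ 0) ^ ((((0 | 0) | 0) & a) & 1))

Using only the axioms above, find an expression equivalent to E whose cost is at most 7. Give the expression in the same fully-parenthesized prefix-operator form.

((a ^ 0) ^ (0 & a))   [cost 7]

1. [or_false →] (0 | 0)  →  0;  E = ((a ^ 0) ^ (((0 | 0) & a) & 1))
2. [or_false →] (0 | 0)  →  0;  E = ((a ^ 0) ^ ((0 & a) & 1))
3. [and_true →] ((0 & a) & 1)  →  (0 & a);  cost 7 ≤ 7, done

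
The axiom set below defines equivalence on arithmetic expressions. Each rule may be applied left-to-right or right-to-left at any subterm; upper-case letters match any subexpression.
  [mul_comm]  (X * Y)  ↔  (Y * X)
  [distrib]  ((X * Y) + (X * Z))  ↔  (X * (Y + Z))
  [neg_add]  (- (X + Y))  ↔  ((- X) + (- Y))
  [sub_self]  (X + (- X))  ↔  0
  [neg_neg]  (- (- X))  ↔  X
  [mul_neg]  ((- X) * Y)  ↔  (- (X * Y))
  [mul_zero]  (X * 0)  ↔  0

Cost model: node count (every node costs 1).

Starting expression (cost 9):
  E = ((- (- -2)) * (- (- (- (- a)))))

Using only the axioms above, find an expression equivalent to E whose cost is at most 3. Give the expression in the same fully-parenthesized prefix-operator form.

1. [neg_neg →] (- (- a))  →  a;  E = ((- (- -2)) * (- (- a)))
2. [neg_neg →] (- (- -2))  →  -2;  E = (-2 * (- (- a)))
3. [neg_neg →] (- (- a))  →  a;  cost 3 ≤ 3, done

(-2 * a)   [cost 3]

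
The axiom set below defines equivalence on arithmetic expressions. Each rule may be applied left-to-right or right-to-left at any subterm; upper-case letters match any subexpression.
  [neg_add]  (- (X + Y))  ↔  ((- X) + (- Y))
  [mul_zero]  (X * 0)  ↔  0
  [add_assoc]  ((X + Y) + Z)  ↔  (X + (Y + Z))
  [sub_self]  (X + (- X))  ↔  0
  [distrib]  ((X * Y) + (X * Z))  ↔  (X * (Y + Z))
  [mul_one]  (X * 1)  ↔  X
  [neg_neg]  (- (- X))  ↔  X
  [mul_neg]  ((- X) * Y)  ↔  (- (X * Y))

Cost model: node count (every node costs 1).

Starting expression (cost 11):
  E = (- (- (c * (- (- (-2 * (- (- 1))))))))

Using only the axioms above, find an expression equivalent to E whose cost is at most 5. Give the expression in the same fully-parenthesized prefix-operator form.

(c * (-2 * 1))   [cost 5]

step 1: neg_neg (→) rewrites (- (- (-2 * (- (- 1))))) into (-2 * (- (- 1))), now (- (- (c * (-2 * (- (- 1))))))
step 2: neg_neg (→) rewrites (- (- (c * (-2 * (- (- 1)))))) into (c * (-2 * (- (- 1))))
step 3: neg_neg (→) rewrites (- (- 1)) into 1, reaching cost 5 (bound 5)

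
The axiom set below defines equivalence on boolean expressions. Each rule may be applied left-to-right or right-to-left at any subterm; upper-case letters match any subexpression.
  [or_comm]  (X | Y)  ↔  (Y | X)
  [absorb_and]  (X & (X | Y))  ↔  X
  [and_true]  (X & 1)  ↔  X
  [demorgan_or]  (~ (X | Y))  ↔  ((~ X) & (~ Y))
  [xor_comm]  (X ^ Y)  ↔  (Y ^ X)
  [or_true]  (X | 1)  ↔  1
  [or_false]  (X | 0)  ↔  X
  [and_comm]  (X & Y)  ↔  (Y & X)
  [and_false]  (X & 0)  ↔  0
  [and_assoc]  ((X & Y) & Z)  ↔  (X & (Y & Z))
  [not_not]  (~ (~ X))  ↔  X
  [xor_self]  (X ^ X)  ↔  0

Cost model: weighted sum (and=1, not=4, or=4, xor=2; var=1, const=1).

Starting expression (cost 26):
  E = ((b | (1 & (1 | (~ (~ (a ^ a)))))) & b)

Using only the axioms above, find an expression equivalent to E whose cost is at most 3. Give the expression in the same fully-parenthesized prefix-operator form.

(b & 1)   [cost 3]

step 1: not_not (→) rewrites (~ (~ (a ^ a))) into (a ^ a), now ((b | (1 & (1 | (a ^ a)))) & b)
step 2: xor_self (→) rewrites (a ^ a) into 0, now ((b | (1 & (1 | 0))) & b)
step 3: absorb_and (→) rewrites (1 & (1 | 0)) into 1, now ((b | 1) & b)
step 4: and_comm (→) rewrites ((b | 1) & b) into (b & (b | 1))
step 5: or_true (→) rewrites (b | 1) into 1, reaching cost 3 (bound 3)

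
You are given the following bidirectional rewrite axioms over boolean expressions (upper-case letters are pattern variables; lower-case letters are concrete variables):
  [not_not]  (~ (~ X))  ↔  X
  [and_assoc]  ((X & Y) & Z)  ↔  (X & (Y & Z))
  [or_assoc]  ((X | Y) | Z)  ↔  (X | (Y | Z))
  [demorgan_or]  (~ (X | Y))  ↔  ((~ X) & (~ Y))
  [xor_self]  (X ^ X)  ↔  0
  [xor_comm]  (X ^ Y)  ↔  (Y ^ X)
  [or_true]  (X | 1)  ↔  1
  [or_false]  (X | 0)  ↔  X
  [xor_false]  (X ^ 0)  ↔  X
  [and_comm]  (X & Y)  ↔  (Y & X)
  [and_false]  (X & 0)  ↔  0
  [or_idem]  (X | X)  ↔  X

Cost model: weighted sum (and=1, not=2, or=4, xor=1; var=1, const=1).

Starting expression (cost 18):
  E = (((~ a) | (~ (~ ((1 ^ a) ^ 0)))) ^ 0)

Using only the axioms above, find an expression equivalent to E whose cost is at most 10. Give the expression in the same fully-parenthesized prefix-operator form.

step 1: xor_false (→) rewrites (((~ a) | (~ (~ ((1 ^ a) ^ 0)))) ^ 0) into ((~ a) | (~ (~ ((1 ^ a) ^ 0))))
step 2: xor_false (→) rewrites ((1 ^ a) ^ 0) into (1 ^ a), now ((~ a) | (~ (~ (1 ^ a))))
step 3: not_not (→) rewrites (~ (~ (1 ^ a))) into (1 ^ a), reaching cost 10 (bound 10)

((~ a) | (1 ^ a))   [cost 10]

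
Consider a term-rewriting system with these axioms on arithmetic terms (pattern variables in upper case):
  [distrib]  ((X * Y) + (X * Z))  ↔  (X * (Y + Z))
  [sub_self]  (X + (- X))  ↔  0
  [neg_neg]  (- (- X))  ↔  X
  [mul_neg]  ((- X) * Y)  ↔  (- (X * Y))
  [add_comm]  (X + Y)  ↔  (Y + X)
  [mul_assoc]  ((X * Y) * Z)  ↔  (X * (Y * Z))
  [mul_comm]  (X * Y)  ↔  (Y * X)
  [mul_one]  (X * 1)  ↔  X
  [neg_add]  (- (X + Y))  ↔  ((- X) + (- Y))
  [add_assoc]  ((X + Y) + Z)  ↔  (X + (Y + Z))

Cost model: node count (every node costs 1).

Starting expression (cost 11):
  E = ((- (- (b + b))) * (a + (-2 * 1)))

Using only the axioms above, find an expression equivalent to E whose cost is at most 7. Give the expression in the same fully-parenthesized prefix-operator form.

((b + b) * (a + -2))   [cost 7]

(1) (-2 * 1)  =[mul_one →]=  -2    ⊢ ((- (- (b + b))) * (a + -2))
(2) (- (- (b + b)))  =[neg_neg →]=  (b + b)    ⊢ cost 7, within 7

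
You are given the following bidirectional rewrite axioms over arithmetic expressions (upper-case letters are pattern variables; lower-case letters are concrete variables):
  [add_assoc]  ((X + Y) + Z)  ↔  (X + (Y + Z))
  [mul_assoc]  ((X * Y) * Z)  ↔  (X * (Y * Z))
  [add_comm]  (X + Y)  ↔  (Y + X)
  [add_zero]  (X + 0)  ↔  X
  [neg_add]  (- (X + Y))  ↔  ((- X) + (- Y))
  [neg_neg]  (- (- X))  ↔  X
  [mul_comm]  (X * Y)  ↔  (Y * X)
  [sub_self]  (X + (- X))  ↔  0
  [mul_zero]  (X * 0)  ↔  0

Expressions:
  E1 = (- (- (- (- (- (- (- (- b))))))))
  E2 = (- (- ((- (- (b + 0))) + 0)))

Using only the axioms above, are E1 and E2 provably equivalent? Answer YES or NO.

(1) (- (- b))  =[neg_neg →]=  b    ⊢ (- (- (- (- (- (- b))))))
(2) (- (- (- (- (- (- b))))))  =[neg_neg →]=  (- (- (- (- b))))
(3) (- (- (- (- b))))  =[neg_neg →]=  (- (- b))
(4) b  =[add_zero ←]=  (b + 0)    ⊢ (- (- (b + 0)))
(5) b  =[neg_neg ←]=  (- (- b))    ⊢ (- (- ((- (- b)) + 0)))
(6) b  =[add_zero ←]=  (b + 0)    ⊢ E2

YES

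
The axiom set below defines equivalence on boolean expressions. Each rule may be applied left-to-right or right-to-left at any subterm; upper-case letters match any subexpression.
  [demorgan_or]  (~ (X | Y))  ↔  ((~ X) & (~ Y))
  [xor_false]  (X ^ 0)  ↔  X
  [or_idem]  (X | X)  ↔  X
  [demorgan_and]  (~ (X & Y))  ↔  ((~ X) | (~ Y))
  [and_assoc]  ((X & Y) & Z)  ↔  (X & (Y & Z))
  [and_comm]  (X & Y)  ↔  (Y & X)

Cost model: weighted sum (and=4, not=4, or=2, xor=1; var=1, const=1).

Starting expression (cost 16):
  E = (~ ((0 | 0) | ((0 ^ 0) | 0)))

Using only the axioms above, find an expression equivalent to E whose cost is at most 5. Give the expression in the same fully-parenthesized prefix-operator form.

1. [xor_false →] (0 ^ 0)  →  0;  E = (~ ((0 | 0) | (0 | 0)))
2. [or_idem →] ((0 | 0) | (0 | 0))  →  (0 | 0);  E = (~ (0 | 0))
3. [or_idem →] (0 | 0)  →  0;  cost 5 ≤ 5, done

(~ 0)   [cost 5]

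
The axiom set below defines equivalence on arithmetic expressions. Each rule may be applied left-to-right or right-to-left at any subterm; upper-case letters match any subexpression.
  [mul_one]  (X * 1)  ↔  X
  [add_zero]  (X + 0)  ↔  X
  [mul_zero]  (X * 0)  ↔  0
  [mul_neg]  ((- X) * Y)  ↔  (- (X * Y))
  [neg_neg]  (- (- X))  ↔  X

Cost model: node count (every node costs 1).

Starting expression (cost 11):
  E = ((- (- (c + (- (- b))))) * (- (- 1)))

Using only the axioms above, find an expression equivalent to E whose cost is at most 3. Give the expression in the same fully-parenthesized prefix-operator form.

(c + b)   [cost 3]

step 1: neg_neg (→) rewrites (- (- b)) into b, now ((- (- (c + b))) * (- (- 1)))
step 2: neg_neg (→) rewrites (- (- (c + b))) into (c + b), now ((c + b) * (- (- 1)))
step 3: neg_neg (→) rewrites (- (- 1)) into 1, now ((c + b) * 1)
step 4: mul_one (→) rewrites ((c + b) * 1) into (c + b), reaching cost 3 (bound 3)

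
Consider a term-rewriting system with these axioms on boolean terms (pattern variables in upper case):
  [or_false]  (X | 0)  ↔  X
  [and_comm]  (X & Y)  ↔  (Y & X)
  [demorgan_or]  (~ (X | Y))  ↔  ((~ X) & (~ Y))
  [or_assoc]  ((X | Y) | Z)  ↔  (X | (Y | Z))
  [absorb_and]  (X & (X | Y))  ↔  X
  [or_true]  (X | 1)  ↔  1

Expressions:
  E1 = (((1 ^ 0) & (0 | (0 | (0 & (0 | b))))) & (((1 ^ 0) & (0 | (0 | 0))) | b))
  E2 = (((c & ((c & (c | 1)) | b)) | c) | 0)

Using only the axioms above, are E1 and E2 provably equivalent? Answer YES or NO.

The axioms are sound identities: if E1 ↔* E2 then E1 and E2 evaluate identically under any assignment.
Under b=0, c=1: E1 evaluates to 0, E2 to 1. Distinct ⇒ no rewrite sequence connects them.

NO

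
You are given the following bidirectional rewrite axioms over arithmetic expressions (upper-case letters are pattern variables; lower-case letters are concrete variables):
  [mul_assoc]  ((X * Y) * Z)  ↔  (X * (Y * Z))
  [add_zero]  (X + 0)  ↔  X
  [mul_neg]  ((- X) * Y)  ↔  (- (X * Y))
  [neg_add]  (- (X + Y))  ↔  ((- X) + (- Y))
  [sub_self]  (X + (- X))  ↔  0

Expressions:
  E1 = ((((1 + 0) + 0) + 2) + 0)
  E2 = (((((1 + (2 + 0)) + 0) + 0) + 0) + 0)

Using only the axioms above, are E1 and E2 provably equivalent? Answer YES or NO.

YES

1. [add_zero →] ((((1 + 0) + 0) + 2) + 0)  →  (((1 + 0) + 0) + 2)
2. [add_zero →] ((1 + 0) + 0)  →  (1 + 0);  E1 = ((1 + 0) + 2)
3. [add_zero →] (1 + 0)  →  1;  E1 = (1 + 2)
4. [add_zero ←] 2  →  (2 + 0);  E1 = (1 + (2 + 0))
5. [add_zero ←] (1 + (2 + 0))  →  ((1 + (2 + 0)) + 0)
6. [add_zero ←] (1 + (2 + 0))  →  ((1 + (2 + 0)) + 0);  E1 = (((1 + (2 + 0)) + 0) + 0)
7. [add_zero ←] (((1 + (2 + 0)) + 0) + 0)  →  ((((1 + (2 + 0)) + 0) + 0) + 0)
8. [add_zero ←] (((1 + (2 + 0)) + 0) + 0)  →  ((((1 + (2 + 0)) + 0) + 0) + 0);  this is E2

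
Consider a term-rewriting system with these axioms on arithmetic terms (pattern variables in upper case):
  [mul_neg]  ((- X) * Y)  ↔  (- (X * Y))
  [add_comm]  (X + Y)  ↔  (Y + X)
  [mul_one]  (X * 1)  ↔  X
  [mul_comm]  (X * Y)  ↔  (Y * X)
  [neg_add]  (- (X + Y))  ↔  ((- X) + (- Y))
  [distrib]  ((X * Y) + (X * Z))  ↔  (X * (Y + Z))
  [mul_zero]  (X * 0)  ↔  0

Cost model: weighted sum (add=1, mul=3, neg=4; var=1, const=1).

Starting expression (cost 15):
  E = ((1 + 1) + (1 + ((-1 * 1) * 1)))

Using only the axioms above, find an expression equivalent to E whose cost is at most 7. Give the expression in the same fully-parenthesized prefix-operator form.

((1 + 1) + (-1 + 1))   [cost 7]

(1) (1 + ((-1 * 1) * 1))  =[add_comm →]=  (((-1 * 1) * 1) + 1)    ⊢ ((1 + 1) + (((-1 * 1) * 1) + 1))
(2) ((-1 * 1) * 1)  =[mul_one →]=  (-1 * 1)    ⊢ ((1 + 1) + ((-1 * 1) + 1))
(3) (-1 * 1)  =[mul_one →]=  -1    ⊢ cost 7, within 7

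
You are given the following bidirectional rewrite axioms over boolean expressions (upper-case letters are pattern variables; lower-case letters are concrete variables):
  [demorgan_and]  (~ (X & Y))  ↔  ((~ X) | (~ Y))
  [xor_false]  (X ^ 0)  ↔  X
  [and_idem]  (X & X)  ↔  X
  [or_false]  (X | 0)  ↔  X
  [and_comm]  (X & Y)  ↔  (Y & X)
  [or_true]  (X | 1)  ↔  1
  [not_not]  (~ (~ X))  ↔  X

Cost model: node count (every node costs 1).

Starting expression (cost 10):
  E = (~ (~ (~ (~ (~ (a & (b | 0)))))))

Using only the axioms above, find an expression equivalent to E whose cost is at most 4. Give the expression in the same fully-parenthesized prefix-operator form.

(~ (a & b))   [cost 4]

(1) (~ (~ (a & (b | 0))))  =[not_not →]=  (a & (b | 0))    ⊢ (~ (~ (~ (a & (b | 0)))))
(2) (b | 0)  =[or_false →]=  b    ⊢ (~ (~ (~ (a & b))))
(3) (~ (~ (a & b)))  =[not_not →]=  (a & b)    ⊢ cost 4, within 4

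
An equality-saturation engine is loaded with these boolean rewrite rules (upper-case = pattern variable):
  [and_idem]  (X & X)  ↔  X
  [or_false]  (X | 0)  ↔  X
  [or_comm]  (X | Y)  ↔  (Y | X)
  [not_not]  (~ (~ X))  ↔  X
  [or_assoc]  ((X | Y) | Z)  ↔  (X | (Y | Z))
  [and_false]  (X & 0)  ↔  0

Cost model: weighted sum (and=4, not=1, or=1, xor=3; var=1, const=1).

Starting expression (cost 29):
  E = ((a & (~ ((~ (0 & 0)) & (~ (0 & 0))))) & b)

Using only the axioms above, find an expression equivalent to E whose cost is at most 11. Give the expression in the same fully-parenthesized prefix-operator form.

((a & 0) & b)   [cost 11]

1. [and_idem →] ((~ (0 & 0)) & (~ (0 & 0)))  →  (~ (0 & 0));  E = ((a & (~ (~ (0 & 0)))) & b)
2. [and_idem →] (0 & 0)  →  0;  E = ((a & (~ (~ 0))) & b)
3. [not_not →] (~ (~ 0))  →  0;  cost 11 ≤ 11, done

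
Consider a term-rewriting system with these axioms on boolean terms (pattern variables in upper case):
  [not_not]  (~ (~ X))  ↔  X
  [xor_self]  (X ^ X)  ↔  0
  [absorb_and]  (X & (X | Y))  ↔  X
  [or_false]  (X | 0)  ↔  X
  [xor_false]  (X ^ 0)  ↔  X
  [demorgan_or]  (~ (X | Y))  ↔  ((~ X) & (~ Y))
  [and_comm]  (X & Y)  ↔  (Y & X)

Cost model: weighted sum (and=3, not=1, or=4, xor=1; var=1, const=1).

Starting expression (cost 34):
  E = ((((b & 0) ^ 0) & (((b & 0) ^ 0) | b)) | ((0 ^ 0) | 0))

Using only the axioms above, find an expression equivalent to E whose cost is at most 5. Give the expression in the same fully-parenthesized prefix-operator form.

(1) (((b & 0) ^ 0) & (((b & 0) ^ 0) | b))  =[absorb_and →]=  ((b & 0) ^ 0)    ⊢ (((b & 0) ^ 0) | ((0 ^ 0) | 0))
(2) (0 ^ 0)  =[xor_false →]=  0    ⊢ (((b & 0) ^ 0) | (0 | 0))
(3) ((b & 0) ^ 0)  =[xor_false →]=  (b & 0)    ⊢ ((b & 0) | (0 | 0))
(4) (0 | 0)  =[or_false →]=  0    ⊢ ((b & 0) | 0)
(5) ((b & 0) | 0)  =[or_false →]=  (b & 0)    ⊢ cost 5, within 5

(b & 0)   [cost 5]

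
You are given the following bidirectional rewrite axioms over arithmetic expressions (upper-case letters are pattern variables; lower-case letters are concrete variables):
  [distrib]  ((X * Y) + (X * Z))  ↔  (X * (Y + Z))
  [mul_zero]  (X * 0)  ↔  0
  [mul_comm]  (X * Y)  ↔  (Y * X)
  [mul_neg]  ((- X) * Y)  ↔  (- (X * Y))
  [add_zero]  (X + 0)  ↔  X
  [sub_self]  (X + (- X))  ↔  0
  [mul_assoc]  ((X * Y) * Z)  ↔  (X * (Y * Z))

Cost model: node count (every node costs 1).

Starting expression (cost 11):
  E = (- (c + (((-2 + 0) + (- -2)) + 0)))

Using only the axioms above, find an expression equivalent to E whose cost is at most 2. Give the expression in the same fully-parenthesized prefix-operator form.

(1) (((-2 + 0) + (- -2)) + 0)  =[add_zero →]=  ((-2 + 0) + (- -2))    ⊢ (- (c + ((-2 + 0) + (- -2))))
(2) (-2 + 0)  =[add_zero →]=  -2    ⊢ (- (c + (-2 + (- -2))))
(3) (-2 + (- -2))  =[sub_self →]=  0    ⊢ (- (c + 0))
(4) (c + 0)  =[add_zero →]=  c    ⊢ cost 2, within 2

(- c)   [cost 2]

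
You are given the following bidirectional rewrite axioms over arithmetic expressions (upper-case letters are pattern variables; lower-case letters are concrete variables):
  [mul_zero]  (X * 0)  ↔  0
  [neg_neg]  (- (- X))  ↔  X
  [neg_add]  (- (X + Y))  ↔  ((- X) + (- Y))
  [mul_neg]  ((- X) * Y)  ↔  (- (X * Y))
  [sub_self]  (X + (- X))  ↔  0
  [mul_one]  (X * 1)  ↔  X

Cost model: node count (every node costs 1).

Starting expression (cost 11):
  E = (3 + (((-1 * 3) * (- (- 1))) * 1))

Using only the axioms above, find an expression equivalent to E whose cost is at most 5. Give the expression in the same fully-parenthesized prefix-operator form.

(3 + (-1 * 3))   [cost 5]

step 1: neg_neg (→) rewrites (- (- 1)) into 1, now (3 + (((-1 * 3) * 1) * 1))
step 2: mul_one (→) rewrites (((-1 * 3) * 1) * 1) into ((-1 * 3) * 1), now (3 + ((-1 * 3) * 1))
step 3: mul_one (→) rewrites ((-1 * 3) * 1) into (-1 * 3), reaching cost 5 (bound 5)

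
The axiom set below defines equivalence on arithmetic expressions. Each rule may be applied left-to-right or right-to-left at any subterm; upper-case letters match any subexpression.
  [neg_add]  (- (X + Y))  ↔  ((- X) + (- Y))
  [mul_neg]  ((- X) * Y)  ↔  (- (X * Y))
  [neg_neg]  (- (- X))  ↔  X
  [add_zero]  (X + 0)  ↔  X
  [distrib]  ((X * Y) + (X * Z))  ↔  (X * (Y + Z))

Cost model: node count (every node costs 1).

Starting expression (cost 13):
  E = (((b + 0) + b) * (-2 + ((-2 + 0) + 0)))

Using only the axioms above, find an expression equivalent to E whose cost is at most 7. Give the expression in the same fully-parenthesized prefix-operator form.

1. [add_zero →] (-2 + 0)  →  -2;  E = (((b + 0) + b) * (-2 + (-2 + 0)))
2. [add_zero →] (-2 + 0)  →  -2;  E = (((b + 0) + b) * (-2 + -2))
3. [add_zero →] (b + 0)  →  b;  cost 7 ≤ 7, done

((b + b) * (-2 + -2))   [cost 7]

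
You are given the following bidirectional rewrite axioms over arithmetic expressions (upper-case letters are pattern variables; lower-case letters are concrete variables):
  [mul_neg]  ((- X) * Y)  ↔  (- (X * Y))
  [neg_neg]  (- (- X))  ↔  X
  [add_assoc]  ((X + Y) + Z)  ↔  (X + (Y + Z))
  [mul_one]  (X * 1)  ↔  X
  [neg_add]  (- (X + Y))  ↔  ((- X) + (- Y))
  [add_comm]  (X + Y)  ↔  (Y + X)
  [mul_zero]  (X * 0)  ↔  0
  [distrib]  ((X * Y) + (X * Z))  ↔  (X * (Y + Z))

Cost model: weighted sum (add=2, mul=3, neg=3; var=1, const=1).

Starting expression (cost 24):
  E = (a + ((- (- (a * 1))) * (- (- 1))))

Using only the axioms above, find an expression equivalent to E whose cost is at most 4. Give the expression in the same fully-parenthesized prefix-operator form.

step 1: neg_neg (→) rewrites (- (- (a * 1))) into (a * 1), now (a + ((a * 1) * (- (- 1))))
step 2: neg_neg (→) rewrites (- (- 1)) into 1, now (a + ((a * 1) * 1))
step 3: mul_one (→) rewrites ((a * 1) * 1) into (a * 1), now (a + (a * 1))
step 4: mul_one (→) rewrites (a * 1) into a, reaching cost 4 (bound 4)

(a + a)   [cost 4]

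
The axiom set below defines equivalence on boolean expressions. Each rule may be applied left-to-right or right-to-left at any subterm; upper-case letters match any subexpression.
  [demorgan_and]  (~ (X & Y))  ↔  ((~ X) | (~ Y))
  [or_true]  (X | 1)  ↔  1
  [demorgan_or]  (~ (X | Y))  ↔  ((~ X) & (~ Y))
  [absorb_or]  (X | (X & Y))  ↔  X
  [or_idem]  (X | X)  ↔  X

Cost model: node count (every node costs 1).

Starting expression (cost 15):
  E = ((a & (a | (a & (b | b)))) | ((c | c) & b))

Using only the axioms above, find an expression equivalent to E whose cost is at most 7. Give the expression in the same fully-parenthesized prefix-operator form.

((a & a) | (c & b))   [cost 7]

1. [or_idem →] (b | b)  →  b;  E = ((a & (a | (a & b))) | ((c | c) & b))
2. [absorb_or →] (a | (a & b))  →  a;  E = ((a & a) | ((c | c) & b))
3. [or_idem →] (c | c)  →  c;  cost 7 ≤ 7, done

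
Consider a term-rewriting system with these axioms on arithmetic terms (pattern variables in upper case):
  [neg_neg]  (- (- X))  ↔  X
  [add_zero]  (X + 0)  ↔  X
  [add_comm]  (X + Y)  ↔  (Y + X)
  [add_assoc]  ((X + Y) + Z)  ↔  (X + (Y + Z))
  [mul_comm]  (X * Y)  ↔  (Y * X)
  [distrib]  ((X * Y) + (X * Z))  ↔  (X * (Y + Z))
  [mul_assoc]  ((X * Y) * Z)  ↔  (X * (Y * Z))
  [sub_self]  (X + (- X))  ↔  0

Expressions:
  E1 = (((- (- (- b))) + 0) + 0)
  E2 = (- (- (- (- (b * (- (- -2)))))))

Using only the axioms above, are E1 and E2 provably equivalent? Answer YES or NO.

NO

All listed rules preserve value, hence provable equivalence implies equal values everywhere; look for a separating assignment.
b=1 gives E1 ↦ -1, E2 ↦ -2; values differ ⇒ not provably equivalent.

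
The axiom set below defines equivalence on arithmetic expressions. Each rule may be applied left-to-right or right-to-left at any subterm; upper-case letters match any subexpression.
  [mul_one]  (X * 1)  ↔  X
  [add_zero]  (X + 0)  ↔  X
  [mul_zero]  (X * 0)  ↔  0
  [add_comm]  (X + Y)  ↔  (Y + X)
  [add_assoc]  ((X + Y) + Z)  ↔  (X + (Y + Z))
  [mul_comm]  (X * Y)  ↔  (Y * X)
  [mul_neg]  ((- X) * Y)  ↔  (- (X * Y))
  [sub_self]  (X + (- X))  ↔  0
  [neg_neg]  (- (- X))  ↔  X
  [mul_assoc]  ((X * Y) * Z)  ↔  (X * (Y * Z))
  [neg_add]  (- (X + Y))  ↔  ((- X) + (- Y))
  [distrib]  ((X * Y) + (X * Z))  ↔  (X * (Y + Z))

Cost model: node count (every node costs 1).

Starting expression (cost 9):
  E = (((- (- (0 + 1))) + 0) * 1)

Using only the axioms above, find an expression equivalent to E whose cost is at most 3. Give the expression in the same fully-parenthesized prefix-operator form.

(- (- 1))   [cost 3]

(1) (((- (- (0 + 1))) + 0) * 1)  =[mul_one →]=  ((- (- (0 + 1))) + 0)
(2) ((- (- (0 + 1))) + 0)  =[add_zero →]=  (- (- (0 + 1)))
(3) (0 + 1)  =[add_comm →]=  (1 + 0)    ⊢ (- (- (1 + 0)))
(4) (1 + 0)  =[add_zero →]=  1    ⊢ cost 3, within 3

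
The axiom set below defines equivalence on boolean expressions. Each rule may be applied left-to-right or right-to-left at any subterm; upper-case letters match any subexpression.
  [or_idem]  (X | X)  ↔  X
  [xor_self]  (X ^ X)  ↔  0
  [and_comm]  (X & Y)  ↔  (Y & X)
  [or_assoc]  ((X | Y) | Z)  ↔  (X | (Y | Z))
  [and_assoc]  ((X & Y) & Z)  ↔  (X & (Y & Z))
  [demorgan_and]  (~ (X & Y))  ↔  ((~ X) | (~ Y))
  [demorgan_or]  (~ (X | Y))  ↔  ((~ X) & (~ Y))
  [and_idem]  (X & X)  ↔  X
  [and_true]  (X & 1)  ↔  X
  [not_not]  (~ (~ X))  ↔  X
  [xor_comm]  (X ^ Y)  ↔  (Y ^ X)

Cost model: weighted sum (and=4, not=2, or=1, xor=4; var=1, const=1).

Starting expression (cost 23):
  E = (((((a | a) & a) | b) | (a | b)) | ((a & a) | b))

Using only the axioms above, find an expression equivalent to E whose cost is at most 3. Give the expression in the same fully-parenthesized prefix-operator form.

(1) (a | a)  =[or_idem →]=  a    ⊢ ((((a & a) | b) | (a | b)) | ((a & a) | b))
(2) (a & a)  =[and_idem →]=  a    ⊢ ((((a & a) | b) | (a | b)) | (a | b))
(3) (a & a)  =[and_idem →]=  a    ⊢ (((a | b) | (a | b)) | (a | b))
(4) ((a | b) | (a | b))  =[or_idem →]=  (a | b)    ⊢ ((a | b) | (a | b))
(5) ((a | b) | (a | b))  =[or_idem →]=  (a | b)    ⊢ cost 3, within 3

(a | b)   [cost 3]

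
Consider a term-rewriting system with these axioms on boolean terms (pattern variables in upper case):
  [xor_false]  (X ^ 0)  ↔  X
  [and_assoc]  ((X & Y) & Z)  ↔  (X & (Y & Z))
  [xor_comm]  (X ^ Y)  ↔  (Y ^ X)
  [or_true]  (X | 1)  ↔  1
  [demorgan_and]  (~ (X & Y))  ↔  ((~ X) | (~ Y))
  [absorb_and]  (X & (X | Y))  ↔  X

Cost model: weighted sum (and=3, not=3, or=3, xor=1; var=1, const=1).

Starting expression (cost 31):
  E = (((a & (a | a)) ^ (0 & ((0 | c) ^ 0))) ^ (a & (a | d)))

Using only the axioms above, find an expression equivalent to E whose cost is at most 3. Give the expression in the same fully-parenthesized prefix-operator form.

step 1: xor_false (→) rewrites ((0 | c) ^ 0) into (0 | c), now (((a & (a | a)) ^ (0 & (0 | c))) ^ (a & (a | d)))
step 2: absorb_and (→) rewrites (0 & (0 | c)) into 0, now (((a & (a | a)) ^ 0) ^ (a & (a | d)))
step 3: absorb_and (→) rewrites (a & (a | a)) into a, now ((a ^ 0) ^ (a & (a | d)))
step 4: absorb_and (→) rewrites (a & (a | d)) into a, now ((a ^ 0) ^ a)
step 5: xor_false (→) rewrites (a ^ 0) into a, reaching cost 3 (bound 3)

(a ^ a)   [cost 3]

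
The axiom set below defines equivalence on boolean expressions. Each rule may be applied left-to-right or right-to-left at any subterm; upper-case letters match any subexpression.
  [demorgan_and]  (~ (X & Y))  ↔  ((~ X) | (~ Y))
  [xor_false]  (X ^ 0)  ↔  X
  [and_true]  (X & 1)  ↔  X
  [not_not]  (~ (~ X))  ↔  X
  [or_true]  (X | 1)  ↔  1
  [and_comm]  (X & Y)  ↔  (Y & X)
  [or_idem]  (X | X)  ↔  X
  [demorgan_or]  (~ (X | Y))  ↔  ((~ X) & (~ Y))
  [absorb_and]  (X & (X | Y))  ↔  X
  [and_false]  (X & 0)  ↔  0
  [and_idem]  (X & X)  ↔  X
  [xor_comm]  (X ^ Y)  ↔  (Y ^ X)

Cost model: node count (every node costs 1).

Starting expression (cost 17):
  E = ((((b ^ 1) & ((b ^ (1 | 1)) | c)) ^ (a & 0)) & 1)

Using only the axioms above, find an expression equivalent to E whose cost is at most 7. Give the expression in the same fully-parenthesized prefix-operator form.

step 1: or_idem (→) rewrites (1 | 1) into 1, now ((((b ^ 1) & ((b ^ 1) | c)) ^ (a & 0)) & 1)
step 2: absorb_and (→) rewrites ((b ^ 1) & ((b ^ 1) | c)) into (b ^ 1), now (((b ^ 1) ^ (a & 0)) & 1)
step 3: and_true (→) rewrites (((b ^ 1) ^ (a & 0)) & 1) into ((b ^ 1) ^ (a & 0)), reaching cost 7 (bound 7)

((b ^ 1) ^ (a & 0))   [cost 7]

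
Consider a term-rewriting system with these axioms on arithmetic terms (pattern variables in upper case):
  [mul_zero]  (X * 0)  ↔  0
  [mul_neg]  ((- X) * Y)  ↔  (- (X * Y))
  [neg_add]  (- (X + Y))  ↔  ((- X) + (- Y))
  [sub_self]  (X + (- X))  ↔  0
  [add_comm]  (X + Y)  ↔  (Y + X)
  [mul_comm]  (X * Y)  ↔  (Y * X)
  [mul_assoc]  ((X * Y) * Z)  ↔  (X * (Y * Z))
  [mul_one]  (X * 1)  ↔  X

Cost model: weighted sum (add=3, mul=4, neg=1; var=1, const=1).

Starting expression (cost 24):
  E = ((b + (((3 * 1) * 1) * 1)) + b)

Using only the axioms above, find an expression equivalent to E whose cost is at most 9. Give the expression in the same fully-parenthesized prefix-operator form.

((b + 3) + b)   [cost 9]

(1) (3 * 1)  =[mul_one →]=  3    ⊢ ((b + ((3 * 1) * 1)) + b)
(2) (3 * 1)  =[mul_one →]=  3    ⊢ ((b + (3 * 1)) + b)
(3) (3 * 1)  =[mul_one →]=  3    ⊢ cost 9, within 9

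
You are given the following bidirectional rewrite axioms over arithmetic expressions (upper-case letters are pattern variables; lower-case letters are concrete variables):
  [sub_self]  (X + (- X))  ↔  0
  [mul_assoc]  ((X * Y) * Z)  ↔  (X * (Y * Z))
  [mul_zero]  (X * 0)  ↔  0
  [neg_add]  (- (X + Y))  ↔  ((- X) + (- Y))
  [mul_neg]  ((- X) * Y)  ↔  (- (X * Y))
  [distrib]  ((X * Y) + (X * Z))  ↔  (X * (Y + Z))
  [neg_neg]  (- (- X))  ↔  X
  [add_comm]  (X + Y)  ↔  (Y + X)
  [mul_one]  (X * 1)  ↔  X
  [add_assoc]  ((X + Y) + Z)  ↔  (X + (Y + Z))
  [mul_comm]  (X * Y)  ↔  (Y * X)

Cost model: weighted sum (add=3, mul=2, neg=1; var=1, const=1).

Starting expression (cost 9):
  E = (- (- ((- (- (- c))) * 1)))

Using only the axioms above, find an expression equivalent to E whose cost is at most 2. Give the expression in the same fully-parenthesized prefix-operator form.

(1) (- (- (- c)))  =[neg_neg →]=  (- c)    ⊢ (- (- ((- c) * 1)))
(2) ((- c) * 1)  =[mul_one →]=  (- c)    ⊢ (- (- (- c)))
(3) (- (- (- c)))  =[neg_neg →]=  (- c)    ⊢ cost 2, within 2

(- c)   [cost 2]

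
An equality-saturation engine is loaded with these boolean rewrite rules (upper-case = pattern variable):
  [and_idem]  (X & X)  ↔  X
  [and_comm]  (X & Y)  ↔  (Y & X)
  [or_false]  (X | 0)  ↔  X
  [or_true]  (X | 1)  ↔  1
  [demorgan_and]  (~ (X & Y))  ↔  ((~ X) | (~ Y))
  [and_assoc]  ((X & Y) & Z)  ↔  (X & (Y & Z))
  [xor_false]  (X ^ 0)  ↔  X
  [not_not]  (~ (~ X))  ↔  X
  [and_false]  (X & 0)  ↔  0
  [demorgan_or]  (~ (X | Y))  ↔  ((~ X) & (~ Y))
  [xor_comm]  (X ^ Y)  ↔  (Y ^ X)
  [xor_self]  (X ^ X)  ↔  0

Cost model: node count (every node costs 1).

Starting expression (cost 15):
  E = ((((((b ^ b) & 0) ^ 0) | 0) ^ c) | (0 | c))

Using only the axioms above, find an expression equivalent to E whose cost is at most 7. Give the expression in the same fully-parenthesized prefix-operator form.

((0 ^ c) | (0 | c))   [cost 7]

(1) ((((b ^ b) & 0) ^ 0) | 0)  =[or_false →]=  (((b ^ b) & 0) ^ 0)    ⊢ (((((b ^ b) & 0) ^ 0) ^ c) | (0 | c))
(2) (b ^ b)  =[xor_self →]=  0    ⊢ ((((0 & 0) ^ 0) ^ c) | (0 | c))
(3) ((0 & 0) ^ 0)  =[xor_false →]=  (0 & 0)    ⊢ (((0 & 0) ^ c) | (0 | c))
(4) (0 & 0)  =[and_false →]=  0    ⊢ cost 7, within 7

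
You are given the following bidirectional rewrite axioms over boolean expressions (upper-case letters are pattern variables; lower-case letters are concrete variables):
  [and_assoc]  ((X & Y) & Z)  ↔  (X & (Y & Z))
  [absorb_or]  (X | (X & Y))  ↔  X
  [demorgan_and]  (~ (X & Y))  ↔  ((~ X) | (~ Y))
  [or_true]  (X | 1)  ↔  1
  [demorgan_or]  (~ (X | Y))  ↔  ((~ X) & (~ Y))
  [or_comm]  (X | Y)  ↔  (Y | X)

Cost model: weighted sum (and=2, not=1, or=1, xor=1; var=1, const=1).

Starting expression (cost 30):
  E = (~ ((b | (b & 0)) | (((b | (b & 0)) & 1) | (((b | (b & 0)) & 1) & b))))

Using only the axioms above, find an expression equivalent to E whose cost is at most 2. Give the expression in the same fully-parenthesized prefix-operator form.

(~ b)   [cost 2]

step 1: absorb_or (→) rewrites (((b | (b & 0)) & 1) | (((b | (b & 0)) & 1) & b)) into ((b | (b & 0)) & 1), now (~ ((b | (b & 0)) | ((b | (b & 0)) & 1)))
step 2: absorb_or (→) rewrites ((b | (b & 0)) | ((b | (b & 0)) & 1)) into (b | (b & 0)), now (~ (b | (b & 0)))
step 3: absorb_or (→) rewrites (b | (b & 0)) into b, reaching cost 2 (bound 2)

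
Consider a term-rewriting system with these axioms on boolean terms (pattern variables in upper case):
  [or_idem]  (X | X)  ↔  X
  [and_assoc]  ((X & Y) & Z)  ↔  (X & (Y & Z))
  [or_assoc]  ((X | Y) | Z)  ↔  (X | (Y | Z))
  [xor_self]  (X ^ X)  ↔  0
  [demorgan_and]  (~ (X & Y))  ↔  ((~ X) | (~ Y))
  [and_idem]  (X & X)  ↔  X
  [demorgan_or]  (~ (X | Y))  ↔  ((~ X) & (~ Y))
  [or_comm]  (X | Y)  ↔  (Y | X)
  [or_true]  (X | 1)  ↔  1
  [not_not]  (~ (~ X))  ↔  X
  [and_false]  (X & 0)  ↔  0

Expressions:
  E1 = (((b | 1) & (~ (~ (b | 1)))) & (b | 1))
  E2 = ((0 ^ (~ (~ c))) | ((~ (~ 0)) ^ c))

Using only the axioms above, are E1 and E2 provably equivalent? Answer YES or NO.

The axioms are sound identities: if E1 ↔* E2 then E1 and E2 evaluate identically under any assignment.
Under b=0, c=0: E1 evaluates to 1, E2 to 0. Distinct ⇒ no rewrite sequence connects them.

NO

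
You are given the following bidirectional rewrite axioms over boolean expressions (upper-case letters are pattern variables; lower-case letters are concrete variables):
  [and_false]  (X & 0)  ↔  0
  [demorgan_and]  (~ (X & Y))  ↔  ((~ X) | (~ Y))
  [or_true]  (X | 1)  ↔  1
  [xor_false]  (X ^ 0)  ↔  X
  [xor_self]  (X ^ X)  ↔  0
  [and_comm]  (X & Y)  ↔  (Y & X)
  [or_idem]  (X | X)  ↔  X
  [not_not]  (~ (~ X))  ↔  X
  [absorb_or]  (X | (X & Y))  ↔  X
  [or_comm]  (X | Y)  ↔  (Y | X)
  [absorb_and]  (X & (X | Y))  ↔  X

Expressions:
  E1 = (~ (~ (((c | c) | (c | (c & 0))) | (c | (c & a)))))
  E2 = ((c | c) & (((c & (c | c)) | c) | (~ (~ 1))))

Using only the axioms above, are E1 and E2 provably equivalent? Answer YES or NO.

1. [absorb_or →] (c | (c & 0))  →  c;  E1 = (~ (~ (((c | c) | c) | (c | (c & a)))))
2. [absorb_or →] (c | (c & a))  →  c;  E1 = (~ (~ (((c | c) | c) | c)))
3. [or_idem →] (c | c)  →  c;  E1 = (~ (~ ((c | c) | c)))
4. [or_idem →] (c | c)  →  c;  E1 = (~ (~ (c | c)))
5. [not_not →] (~ (~ (c | c)))  →  (c | c)
6. [absorb_and ←] (c | c)  →  ((c | c) & ((c | c) | 1))
7. [absorb_and ←] c  →  (c & (c | c));  E1 = ((c | c) & (((c & (c | c)) | c) | 1))
8. [not_not ←] 1  →  (~ (~ 1));  this is E2

YES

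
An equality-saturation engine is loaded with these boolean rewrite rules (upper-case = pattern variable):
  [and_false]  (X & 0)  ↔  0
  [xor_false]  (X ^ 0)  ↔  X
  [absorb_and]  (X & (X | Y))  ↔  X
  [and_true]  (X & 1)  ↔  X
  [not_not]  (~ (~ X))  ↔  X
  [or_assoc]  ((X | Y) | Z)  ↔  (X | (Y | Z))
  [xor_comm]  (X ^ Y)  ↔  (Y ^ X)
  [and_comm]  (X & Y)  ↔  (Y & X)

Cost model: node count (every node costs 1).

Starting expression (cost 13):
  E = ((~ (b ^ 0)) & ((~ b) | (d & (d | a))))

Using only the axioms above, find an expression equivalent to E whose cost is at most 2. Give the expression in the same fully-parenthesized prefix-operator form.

(~ b)   [cost 2]

1. [xor_false →] (b ^ 0)  →  b;  E = ((~ b) & ((~ b) | (d & (d | a))))
2. [absorb_and →] (d & (d | a))  →  d;  E = ((~ b) & ((~ b) | d))
3. [absorb_and →] ((~ b) & ((~ b) | d))  →  (~ b);  cost 2 ≤ 2, done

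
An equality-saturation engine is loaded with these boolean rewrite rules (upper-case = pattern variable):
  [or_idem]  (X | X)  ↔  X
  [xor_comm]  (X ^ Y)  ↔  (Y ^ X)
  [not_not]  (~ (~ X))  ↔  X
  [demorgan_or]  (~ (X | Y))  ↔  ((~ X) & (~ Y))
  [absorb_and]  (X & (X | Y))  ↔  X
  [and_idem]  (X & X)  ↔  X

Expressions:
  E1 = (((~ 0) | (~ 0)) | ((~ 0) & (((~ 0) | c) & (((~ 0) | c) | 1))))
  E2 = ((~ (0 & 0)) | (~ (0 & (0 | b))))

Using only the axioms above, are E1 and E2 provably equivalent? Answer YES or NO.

YES

1. [absorb_and →] (((~ 0) | c) & (((~ 0) | c) | 1))  →  ((~ 0) | c);  E1 = (((~ 0) | (~ 0)) | ((~ 0) & ((~ 0) | c)))
2. [absorb_and →] ((~ 0) & ((~ 0) | c))  →  (~ 0);  E1 = (((~ 0) | (~ 0)) | (~ 0))
3. [or_idem →] ((~ 0) | (~ 0))  →  (~ 0);  E1 = ((~ 0) | (~ 0))
4. [absorb_and ←] 0  →  (0 & (0 | b));  E1 = ((~ 0) | (~ (0 & (0 | b))))
5. [and_idem ←] 0  →  (0 & 0);  this is E2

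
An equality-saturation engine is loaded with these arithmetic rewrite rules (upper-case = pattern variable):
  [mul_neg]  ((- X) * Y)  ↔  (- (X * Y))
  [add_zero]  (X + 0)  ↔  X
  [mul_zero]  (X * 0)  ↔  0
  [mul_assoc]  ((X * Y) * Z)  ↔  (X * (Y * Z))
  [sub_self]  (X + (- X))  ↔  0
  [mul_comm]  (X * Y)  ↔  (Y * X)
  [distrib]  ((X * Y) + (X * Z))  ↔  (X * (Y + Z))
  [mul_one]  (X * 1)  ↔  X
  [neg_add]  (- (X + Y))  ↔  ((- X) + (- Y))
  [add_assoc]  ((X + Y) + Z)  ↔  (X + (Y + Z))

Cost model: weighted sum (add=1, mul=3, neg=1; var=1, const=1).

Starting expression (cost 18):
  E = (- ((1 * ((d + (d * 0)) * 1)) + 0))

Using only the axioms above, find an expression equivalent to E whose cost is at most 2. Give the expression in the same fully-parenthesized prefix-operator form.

1. [mul_zero →] (d * 0)  →  0;  E = (- ((1 * ((d + 0) * 1)) + 0))
2. [add_zero →] ((1 * ((d + 0) * 1)) + 0)  →  (1 * ((d + 0) * 1));  E = (- (1 * ((d + 0) * 1)))
3. [mul_one →] ((d + 0) * 1)  →  (d + 0);  E = (- (1 * (d + 0)))
4. [mul_comm →] (1 * (d + 0))  →  ((d + 0) * 1);  E = (- ((d + 0) * 1))
5. [mul_one →] ((d + 0) * 1)  →  (d + 0);  E = (- (d + 0))
6. [add_zero →] (d + 0)  →  d;  cost 2 ≤ 2, done

(- d)   [cost 2]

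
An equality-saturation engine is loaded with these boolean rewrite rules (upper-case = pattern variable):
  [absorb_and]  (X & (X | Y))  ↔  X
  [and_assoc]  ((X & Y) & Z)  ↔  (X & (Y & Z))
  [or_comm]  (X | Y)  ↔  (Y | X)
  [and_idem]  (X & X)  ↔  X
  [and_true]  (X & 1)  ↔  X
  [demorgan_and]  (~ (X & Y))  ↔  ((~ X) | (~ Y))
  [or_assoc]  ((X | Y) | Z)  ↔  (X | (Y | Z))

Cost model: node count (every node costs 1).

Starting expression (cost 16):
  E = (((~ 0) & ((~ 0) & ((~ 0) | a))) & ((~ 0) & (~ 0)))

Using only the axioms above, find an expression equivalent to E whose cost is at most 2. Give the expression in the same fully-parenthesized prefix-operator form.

(~ 0)   [cost 2]

1. [absorb_and →] ((~ 0) & ((~ 0) | a))  →  (~ 0);  E = (((~ 0) & (~ 0)) & ((~ 0) & (~ 0)))
2. [and_idem →] (((~ 0) & (~ 0)) & ((~ 0) & (~ 0)))  →  ((~ 0) & (~ 0))
3. [and_idem →] ((~ 0) & (~ 0))  →  (~ 0);  cost 2 ≤ 2, done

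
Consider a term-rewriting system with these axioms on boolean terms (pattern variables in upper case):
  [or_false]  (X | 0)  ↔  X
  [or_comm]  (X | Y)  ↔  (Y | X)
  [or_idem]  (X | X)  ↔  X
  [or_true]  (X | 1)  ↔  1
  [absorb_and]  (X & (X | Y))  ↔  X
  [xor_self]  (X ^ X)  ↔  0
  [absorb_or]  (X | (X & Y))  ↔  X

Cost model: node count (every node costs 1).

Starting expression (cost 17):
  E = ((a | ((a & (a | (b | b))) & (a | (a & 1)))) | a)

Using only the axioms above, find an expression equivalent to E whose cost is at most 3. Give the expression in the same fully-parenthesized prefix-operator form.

(a | a)   [cost 3]

1. [or_idem →] (b | b)  →  b;  E = ((a | ((a & (a | b)) & (a | (a & 1)))) | a)
2. [absorb_and →] (a & (a | b))  →  a;  E = ((a | (a & (a | (a & 1)))) | a)
3. [absorb_or →] (a | (a & 1))  →  a;  E = ((a | (a & a)) | a)
4. [absorb_or →] (a | (a & a))  →  a;  cost 3 ≤ 3, done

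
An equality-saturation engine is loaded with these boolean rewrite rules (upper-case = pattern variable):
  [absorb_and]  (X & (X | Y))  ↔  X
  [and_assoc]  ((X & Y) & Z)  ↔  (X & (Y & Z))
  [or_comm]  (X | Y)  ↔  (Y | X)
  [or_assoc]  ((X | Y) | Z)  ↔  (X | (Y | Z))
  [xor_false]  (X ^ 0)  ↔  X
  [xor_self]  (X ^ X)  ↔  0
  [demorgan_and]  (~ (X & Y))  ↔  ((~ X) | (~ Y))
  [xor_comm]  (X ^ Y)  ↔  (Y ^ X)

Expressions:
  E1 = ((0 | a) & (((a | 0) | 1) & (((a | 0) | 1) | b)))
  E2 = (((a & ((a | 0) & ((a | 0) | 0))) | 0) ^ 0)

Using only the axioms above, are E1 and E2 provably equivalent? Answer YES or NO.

YES

(1) (0 | a)  =[or_comm →]=  (a | 0)    ⊢ ((a | 0) & (((a | 0) | 1) & (((a | 0) | 1) | b)))
(2) (((a | 0) | 1) & (((a | 0) | 1) | b))  =[absorb_and →]=  ((a | 0) | 1)    ⊢ ((a | 0) & ((a | 0) | 1))
(3) ((a | 0) & ((a | 0) | 1))  =[absorb_and →]=  (a | 0)
(4) a  =[absorb_and ←]=  (a & (a | 0))    ⊢ ((a & (a | 0)) | 0)
(5) (a | 0)  =[absorb_and ←]=  ((a | 0) & ((a | 0) | 0))    ⊢ ((a & ((a | 0) & ((a | 0) | 0))) | 0)
(6) ((a & ((a | 0) & ((a | 0) | 0))) | 0)  =[xor_false ←]=  (((a & ((a | 0) & ((a | 0) | 0))) | 0) ^ 0)    ⊢ E2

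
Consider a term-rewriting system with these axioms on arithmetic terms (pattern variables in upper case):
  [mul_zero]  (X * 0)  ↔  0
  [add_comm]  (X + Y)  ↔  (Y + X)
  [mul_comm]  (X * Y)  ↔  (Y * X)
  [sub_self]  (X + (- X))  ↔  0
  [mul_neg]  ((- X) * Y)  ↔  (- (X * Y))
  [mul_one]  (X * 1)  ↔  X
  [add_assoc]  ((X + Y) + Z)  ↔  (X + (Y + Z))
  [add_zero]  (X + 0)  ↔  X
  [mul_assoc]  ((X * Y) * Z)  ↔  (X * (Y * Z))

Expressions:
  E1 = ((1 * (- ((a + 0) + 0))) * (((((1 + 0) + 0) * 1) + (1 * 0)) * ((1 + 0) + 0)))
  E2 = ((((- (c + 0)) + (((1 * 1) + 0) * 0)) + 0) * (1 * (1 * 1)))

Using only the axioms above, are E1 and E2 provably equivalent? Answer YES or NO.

All listed rules preserve value, hence provable equivalence implies equal values everywhere; look for a separating assignment.
a=0, c=1 gives E1 ↦ 0, E2 ↦ -1; values differ ⇒ not provably equivalent.

NO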